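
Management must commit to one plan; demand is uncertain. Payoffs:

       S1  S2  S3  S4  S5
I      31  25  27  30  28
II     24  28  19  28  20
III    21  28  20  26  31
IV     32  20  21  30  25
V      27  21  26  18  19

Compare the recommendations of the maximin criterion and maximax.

Row minima: I=25, II=19, III=20, IV=20, V=18
Best worst-case = 25 → I.
Row maxima: I=31, II=28, III=31, IV=32, V=27
Best best-case = 32 → IV.

maximin → I; maximax → IV (disagree)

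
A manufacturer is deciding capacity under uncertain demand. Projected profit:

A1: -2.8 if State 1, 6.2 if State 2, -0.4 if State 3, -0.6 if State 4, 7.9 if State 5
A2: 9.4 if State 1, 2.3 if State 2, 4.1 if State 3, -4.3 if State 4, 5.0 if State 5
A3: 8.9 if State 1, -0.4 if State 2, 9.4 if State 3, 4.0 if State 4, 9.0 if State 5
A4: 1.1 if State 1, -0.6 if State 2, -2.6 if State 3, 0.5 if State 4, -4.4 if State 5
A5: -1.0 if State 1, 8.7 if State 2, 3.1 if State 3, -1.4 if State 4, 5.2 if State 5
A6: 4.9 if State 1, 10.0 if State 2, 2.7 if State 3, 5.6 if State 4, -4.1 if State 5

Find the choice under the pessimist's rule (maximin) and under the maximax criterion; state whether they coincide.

maximin → A3; maximax → A6 (disagree)

Row minima: A1=-2.8, A2=-4.3, A3=-0.4, A4=-4.4, A5=-1.4, A6=-4.1
Best worst-case = -0.4 → A3.
Row maxima: A1=7.9, A2=9.4, A3=9.4, A4=1.1, A5=8.7, A6=10.0
Best best-case = 10.0 → A6.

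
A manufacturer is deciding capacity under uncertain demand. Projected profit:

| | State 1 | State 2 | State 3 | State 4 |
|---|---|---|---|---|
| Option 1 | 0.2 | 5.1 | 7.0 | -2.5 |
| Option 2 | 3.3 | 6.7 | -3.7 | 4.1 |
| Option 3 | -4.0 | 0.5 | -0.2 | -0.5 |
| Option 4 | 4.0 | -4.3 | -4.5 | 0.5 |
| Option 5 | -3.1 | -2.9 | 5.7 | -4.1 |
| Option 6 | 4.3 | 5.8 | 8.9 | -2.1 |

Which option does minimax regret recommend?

Option 6

Column bests: State 1=4.3, State 2=6.7, State 3=8.9, State 4=4.1.
Option 1 regrets: 4.1, 1.6, 1.9, 6.6 → max 6.6
Option 2 regrets: 1.0, 0.0, 12.6, 0.0 → max 12.6
Option 3 regrets: 8.3, 6.2, 9.1, 4.6 → max 9.1
Option 4 regrets: 0.3, 11.0, 13.4, 3.6 → max 13.4
Option 5 regrets: 7.4, 9.6, 3.2, 8.2 → max 9.6
Option 6 regrets: 0.0, 0.9, 0.0, 6.2 → max 6.2
Smallest max regret = 6.2 → Option 6.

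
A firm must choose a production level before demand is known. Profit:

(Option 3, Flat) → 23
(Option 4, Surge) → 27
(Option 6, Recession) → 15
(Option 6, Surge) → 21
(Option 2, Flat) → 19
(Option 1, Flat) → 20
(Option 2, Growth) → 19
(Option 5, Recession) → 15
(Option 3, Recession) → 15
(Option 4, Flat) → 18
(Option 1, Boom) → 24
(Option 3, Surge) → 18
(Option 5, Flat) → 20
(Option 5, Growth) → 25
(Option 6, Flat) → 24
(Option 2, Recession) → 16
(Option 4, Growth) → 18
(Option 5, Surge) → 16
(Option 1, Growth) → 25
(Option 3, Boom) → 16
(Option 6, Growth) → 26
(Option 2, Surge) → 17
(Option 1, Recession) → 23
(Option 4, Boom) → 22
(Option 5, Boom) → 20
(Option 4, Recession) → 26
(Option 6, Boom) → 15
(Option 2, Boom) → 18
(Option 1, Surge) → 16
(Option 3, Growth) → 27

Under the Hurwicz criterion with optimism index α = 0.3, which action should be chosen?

Option 4

Option 1: 0.3·25 + 0.7·16 = 18.7
Option 2: 0.3·19 + 0.7·16 = 16.9
Option 3: 0.3·27 + 0.7·15 = 18.6
Option 4: 0.3·27 + 0.7·18 = 20.7
Option 5: 0.3·25 + 0.7·15 = 18
Option 6: 0.3·26 + 0.7·15 = 18.3
Highest Hurwicz score = 20.7 → Option 4.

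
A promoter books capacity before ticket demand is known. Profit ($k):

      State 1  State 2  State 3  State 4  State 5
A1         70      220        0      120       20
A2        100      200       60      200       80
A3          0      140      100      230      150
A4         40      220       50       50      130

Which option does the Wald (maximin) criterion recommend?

A2

Row minima: A1=0, A2=60, A3=0, A4=40
Best worst-case = 60 → A2.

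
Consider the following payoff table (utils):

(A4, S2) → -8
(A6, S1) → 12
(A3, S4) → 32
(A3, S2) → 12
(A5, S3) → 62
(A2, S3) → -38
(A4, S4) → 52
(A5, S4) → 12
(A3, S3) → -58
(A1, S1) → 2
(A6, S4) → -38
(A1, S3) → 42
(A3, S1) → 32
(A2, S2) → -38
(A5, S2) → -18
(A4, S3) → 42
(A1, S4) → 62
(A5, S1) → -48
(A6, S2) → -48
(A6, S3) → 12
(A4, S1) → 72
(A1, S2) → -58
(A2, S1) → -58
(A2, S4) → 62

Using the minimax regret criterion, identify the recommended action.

Column bests: S1=72, S2=12, S3=62, S4=62.
A1 regrets: 70, 70, 20, 0 → max 70
A2 regrets: 130, 50, 100, 0 → max 130
A3 regrets: 40, 0, 120, 30 → max 120
A4 regrets: 0, 20, 20, 10 → max 20
A5 regrets: 120, 30, 0, 50 → max 120
A6 regrets: 60, 60, 50, 100 → max 100
Smallest max regret = 20 → A4.

A4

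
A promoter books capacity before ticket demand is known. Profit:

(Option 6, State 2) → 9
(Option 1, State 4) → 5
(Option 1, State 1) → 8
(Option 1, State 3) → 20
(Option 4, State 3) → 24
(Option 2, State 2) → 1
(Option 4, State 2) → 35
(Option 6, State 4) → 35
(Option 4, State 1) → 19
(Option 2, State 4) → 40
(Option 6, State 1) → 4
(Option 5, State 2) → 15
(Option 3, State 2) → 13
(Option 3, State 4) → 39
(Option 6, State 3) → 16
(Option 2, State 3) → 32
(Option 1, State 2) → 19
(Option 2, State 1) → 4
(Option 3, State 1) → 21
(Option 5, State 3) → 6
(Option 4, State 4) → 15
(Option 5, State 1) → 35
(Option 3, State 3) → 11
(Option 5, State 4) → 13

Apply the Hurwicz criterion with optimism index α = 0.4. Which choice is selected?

Option 1: 0.4·20 + 0.6·5 = 11
Option 2: 0.4·40 + 0.6·1 = 16.6
Option 3: 0.4·39 + 0.6·11 = 22.2
Option 4: 0.4·35 + 0.6·15 = 23
Option 5: 0.4·35 + 0.6·6 = 17.6
Option 6: 0.4·35 + 0.6·4 = 16.4
Highest Hurwicz score = 23 → Option 4.

Option 4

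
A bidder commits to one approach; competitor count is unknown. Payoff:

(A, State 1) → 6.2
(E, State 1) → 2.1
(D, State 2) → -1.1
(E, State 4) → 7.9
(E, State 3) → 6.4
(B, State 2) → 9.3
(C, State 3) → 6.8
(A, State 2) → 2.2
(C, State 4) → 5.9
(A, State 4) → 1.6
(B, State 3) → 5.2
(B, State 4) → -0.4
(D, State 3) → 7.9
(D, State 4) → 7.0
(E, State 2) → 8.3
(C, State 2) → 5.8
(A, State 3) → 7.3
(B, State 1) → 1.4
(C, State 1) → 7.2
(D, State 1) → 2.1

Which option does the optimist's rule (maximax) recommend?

Row maxima: A=7.3, B=9.3, C=7.2, D=7.9, E=8.3
Best best-case = 9.3 → B.

B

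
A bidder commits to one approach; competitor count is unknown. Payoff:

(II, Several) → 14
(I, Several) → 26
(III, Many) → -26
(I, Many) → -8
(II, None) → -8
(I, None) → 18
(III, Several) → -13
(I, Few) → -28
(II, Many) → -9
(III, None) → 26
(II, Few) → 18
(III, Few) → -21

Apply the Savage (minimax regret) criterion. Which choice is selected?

II

Column bests: None=26, Few=18, Several=26, Many=-8.
I regrets: 8, 46, 0, 0 → max 46
II regrets: 34, 0, 12, 1 → max 34
III regrets: 0, 39, 39, 18 → max 39
Smallest max regret = 34 → II.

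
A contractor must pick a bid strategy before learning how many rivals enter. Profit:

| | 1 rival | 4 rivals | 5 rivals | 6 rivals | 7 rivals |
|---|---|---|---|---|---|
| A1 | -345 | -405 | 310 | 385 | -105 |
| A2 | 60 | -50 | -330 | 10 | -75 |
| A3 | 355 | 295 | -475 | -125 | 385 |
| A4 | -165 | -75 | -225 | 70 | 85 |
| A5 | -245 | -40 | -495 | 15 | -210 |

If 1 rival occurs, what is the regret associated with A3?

0

Best payoff under 1 rival is 355.
Regret = 355 − 355 = 0.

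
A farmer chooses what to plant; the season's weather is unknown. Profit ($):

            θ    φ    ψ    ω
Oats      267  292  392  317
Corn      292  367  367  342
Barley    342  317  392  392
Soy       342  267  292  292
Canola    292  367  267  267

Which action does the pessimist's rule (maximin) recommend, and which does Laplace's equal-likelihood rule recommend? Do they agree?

Row minima: Oats=267, Corn=292, Barley=317, Soy=267, Canola=267
Best worst-case = 317 → Barley.
Row averages: Oats=317, Corn=342, Barley=360.75, Soy=298.25, Canola=298.25
Highest average = 360.75 → Barley.

maximin → Barley; laplace → Barley (agree)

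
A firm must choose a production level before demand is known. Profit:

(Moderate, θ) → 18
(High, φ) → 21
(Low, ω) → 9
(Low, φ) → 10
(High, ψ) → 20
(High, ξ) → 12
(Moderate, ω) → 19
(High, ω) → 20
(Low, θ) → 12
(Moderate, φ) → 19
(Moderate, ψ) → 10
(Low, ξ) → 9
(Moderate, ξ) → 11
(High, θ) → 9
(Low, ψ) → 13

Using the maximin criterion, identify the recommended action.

Moderate

Row minima: Low=9, Moderate=10, High=9
Best worst-case = 10 → Moderate.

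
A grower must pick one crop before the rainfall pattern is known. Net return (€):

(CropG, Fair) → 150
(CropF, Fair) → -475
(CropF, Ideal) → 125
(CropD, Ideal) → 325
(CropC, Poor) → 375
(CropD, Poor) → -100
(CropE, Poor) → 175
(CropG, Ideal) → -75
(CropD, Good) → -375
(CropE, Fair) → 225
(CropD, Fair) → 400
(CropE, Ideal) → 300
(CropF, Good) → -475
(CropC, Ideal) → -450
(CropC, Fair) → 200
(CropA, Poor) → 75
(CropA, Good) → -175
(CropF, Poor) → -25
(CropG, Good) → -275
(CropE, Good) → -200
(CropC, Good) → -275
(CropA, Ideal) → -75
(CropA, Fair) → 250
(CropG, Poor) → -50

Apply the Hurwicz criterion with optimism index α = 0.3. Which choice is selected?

CropE: 0.3·300 + 0.7·(-200) = -50
CropF: 0.3·125 + 0.7·(-475) = -295
CropC: 0.3·375 + 0.7·(-450) = -202.5
CropA: 0.3·250 + 0.7·(-175) = -47.5
CropG: 0.3·150 + 0.7·(-275) = -147.5
CropD: 0.3·400 + 0.7·(-375) = -142.5
Highest Hurwicz score = -47.5 → CropA.

CropA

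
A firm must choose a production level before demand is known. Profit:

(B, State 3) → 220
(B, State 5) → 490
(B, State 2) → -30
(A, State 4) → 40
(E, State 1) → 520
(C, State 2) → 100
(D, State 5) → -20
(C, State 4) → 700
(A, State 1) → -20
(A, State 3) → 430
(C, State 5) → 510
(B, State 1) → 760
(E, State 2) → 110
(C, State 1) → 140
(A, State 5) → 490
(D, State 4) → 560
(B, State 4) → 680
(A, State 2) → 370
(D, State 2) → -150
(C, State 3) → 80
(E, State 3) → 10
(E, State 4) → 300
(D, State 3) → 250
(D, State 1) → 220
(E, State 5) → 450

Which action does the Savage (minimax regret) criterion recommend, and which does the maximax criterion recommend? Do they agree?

minimax regret → B; maximax → B (agree)

Column bests: State 1=760, State 2=370, State 3=430, State 4=700, State 5=510.
A regrets: 780, 0, 0, 660, 20 → max 780
B regrets: 0, 400, 210, 20, 20 → max 400
C regrets: 620, 270, 350, 0, 0 → max 620
D regrets: 540, 520, 180, 140, 530 → max 540
E regrets: 240, 260, 420, 400, 60 → max 420
Smallest max regret = 400 → B.
Row maxima: A=490, B=760, C=700, D=560, E=520
Best best-case = 760 → B.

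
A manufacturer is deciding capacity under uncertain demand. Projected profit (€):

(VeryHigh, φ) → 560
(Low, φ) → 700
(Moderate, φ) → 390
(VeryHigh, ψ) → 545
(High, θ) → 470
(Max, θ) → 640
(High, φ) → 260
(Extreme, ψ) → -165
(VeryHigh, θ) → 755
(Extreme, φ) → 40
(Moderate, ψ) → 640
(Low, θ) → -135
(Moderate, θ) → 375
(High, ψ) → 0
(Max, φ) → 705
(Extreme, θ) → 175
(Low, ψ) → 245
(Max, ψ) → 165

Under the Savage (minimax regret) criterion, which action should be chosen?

VeryHigh

Column bests: θ=755, φ=705, ψ=640.
Low regrets: 890, 5, 395 → max 890
Moderate regrets: 380, 315, 0 → max 380
High regrets: 285, 445, 640 → max 640
VeryHigh regrets: 0, 145, 95 → max 145
Extreme regrets: 580, 665, 805 → max 805
Max regrets: 115, 0, 475 → max 475
Smallest max regret = 145 → VeryHigh.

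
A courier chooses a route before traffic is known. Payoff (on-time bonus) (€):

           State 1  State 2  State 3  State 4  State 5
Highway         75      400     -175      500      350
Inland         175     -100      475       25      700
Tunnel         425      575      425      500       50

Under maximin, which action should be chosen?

Tunnel

Row minima: Highway=-175, Inland=-100, Tunnel=50
Best worst-case = 50 → Tunnel.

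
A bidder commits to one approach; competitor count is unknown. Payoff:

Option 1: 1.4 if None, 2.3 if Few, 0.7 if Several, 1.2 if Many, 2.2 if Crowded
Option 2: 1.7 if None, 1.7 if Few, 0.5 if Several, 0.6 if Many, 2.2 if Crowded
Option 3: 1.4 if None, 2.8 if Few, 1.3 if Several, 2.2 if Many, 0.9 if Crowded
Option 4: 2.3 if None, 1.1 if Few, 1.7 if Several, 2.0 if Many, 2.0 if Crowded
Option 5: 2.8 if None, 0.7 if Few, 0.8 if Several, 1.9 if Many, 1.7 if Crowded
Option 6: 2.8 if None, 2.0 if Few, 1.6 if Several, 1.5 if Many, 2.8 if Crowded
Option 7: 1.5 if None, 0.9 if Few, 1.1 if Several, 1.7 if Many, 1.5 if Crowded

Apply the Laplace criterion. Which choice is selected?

Row averages: Option 1=1.56, Option 2=1.34, Option 3=1.72, Option 4=1.82, Option 5=1.58, Option 6=2.14, Option 7=1.34
Highest average = 2.14 → Option 6.

Option 6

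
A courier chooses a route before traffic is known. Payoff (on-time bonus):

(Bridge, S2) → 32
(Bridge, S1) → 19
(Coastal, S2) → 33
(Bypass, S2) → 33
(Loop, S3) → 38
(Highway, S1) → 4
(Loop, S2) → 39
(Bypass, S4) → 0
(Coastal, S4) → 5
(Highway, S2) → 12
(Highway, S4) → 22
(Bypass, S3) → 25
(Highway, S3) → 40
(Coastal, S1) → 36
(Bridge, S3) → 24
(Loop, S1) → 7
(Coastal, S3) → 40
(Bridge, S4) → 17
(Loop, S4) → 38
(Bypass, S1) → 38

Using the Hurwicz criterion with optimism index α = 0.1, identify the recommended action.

Bridge: 0.1·32 + 0.9·17 = 18.5
Coastal: 0.1·40 + 0.9·5 = 8.5
Loop: 0.1·39 + 0.9·7 = 10.2
Highway: 0.1·40 + 0.9·4 = 7.6
Bypass: 0.1·38 + 0.9·0 = 3.8
Highest Hurwicz score = 18.5 → Bridge.

Bridge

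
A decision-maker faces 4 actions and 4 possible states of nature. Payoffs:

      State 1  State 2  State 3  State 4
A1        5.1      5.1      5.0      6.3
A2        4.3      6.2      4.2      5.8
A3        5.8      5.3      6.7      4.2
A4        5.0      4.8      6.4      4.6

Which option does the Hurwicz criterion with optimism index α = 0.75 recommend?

A3

A1: 0.75·6.3 + 0.25·5.0 = 5.975
A2: 0.75·6.2 + 0.25·4.2 = 5.7
A3: 0.75·6.7 + 0.25·4.2 = 6.075
A4: 0.75·6.4 + 0.25·4.6 = 5.95
Highest Hurwicz score = 6.075 → A3.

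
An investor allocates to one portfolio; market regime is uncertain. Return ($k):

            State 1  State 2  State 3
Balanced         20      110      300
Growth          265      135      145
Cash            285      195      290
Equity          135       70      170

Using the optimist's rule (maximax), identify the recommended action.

Row maxima: Balanced=300, Growth=265, Cash=290, Equity=170
Best best-case = 300 → Balanced.

Balanced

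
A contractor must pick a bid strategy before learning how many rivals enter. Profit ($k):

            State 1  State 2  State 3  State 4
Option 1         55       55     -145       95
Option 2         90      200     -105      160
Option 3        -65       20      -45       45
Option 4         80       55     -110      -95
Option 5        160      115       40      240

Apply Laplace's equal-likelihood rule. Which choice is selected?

Row averages: Option 1=15, Option 2=86.25, Option 3=-11.25, Option 4=-17.5, Option 5=138.75
Highest average = 138.75 → Option 5.

Option 5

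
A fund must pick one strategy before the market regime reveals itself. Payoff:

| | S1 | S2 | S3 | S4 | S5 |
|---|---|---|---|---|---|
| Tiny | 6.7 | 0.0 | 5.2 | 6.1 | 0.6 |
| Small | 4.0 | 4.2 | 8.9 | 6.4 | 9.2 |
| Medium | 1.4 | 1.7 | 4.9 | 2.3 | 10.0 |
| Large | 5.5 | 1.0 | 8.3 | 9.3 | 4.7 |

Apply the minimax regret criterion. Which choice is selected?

Column bests: S1=6.7, S2=4.2, S3=8.9, S4=9.3, S5=10.0.
Tiny regrets: 0.0, 4.2, 3.7, 3.2, 9.4 → max 9.4
Small regrets: 2.7, 0.0, 0.0, 2.9, 0.8 → max 2.9
Medium regrets: 5.3, 2.5, 4.0, 7.0, 0.0 → max 7.0
Large regrets: 1.2, 3.2, 0.6, 0.0, 5.3 → max 5.3
Smallest max regret = 2.9 → Small.

Small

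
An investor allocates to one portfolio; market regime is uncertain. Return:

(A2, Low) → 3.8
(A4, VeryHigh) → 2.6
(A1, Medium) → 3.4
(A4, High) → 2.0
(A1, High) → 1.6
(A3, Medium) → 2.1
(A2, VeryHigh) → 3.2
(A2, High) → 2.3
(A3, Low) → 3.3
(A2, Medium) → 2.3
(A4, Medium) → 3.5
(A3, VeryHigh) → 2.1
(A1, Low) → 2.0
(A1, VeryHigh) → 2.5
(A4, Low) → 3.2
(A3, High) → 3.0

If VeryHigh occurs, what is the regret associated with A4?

0.6

Best payoff under VeryHigh is 3.2.
Regret = 3.2 − 2.6 = 0.6.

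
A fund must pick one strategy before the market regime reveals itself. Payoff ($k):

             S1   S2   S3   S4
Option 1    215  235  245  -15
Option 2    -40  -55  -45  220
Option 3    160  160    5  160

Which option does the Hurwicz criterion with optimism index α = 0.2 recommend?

Option 1: 0.2·245 + 0.8·(-15) = 37
Option 2: 0.2·220 + 0.8·(-55) = 0
Option 3: 0.2·160 + 0.8·5 = 36
Highest Hurwicz score = 37 → Option 1.

Option 1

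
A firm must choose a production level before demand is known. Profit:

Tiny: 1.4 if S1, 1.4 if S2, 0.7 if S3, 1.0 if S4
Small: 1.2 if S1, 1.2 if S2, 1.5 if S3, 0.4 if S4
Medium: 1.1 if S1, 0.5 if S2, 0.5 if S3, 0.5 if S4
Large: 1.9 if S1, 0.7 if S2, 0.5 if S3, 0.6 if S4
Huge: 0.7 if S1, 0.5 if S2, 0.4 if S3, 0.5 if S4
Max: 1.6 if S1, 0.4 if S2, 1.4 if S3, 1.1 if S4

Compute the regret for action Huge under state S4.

0.6

Best payoff under S4 is 1.1.
Regret = 1.1 − 0.5 = 0.6.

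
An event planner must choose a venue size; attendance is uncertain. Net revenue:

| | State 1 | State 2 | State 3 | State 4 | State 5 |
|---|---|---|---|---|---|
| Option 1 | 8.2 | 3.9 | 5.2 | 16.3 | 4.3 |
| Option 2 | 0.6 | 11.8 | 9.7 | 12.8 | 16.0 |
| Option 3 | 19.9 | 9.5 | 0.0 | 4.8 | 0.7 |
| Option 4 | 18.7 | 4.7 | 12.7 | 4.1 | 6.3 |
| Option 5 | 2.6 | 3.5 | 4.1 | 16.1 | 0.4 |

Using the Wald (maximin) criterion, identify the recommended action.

Option 4

Row minima: Option 1=3.9, Option 2=0.6, Option 3=0.0, Option 4=4.1, Option 5=0.4
Best worst-case = 4.1 → Option 4.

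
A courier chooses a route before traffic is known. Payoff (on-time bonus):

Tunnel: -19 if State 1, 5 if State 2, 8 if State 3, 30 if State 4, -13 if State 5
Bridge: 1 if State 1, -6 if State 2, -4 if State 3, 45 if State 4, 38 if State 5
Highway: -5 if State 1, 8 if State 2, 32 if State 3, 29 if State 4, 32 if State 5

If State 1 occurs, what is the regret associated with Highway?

Best payoff under State 1 is 1.
Regret = 1 − (-5) = 6.

6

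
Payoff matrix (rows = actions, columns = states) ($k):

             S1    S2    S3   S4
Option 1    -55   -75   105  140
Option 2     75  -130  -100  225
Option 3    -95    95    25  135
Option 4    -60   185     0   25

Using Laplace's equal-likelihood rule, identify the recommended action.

Row averages: Option 1=28.75, Option 2=17.5, Option 3=40, Option 4=37.5
Highest average = 40 → Option 3.

Option 3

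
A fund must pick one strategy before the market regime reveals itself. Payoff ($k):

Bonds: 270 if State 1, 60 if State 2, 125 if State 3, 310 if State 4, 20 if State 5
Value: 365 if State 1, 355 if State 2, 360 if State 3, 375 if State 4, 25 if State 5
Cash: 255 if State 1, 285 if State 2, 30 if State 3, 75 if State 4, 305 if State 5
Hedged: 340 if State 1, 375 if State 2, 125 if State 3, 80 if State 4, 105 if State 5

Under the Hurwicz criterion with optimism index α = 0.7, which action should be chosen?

Bonds: 0.7·310 + 0.3·20 = 223
Value: 0.7·375 + 0.3·25 = 270
Cash: 0.7·305 + 0.3·30 = 222.5
Hedged: 0.7·375 + 0.3·80 = 286.5
Highest Hurwicz score = 286.5 → Hedged.

Hedged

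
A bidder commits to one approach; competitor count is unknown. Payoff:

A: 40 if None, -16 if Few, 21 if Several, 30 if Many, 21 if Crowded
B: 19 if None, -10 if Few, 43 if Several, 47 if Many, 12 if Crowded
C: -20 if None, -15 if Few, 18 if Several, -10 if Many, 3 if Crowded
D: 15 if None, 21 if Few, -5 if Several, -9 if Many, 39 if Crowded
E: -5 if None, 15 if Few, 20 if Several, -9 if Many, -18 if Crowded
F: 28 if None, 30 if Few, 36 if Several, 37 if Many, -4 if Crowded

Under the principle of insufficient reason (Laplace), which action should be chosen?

F

Row averages: A=19.2, B=22.2, C=-4.8, D=12.2, E=0.6, F=25.4
Highest average = 25.4 → F.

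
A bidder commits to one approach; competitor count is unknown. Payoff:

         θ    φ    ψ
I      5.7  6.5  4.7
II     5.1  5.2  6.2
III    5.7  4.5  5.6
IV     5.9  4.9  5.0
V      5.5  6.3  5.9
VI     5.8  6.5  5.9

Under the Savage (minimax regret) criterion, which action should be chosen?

Column bests: θ=5.9, φ=6.5, ψ=6.2.
I regrets: 0.2, 0.0, 1.5 → max 1.5
II regrets: 0.8, 1.3, 0.0 → max 1.3
III regrets: 0.2, 2.0, 0.6 → max 2.0
IV regrets: 0.0, 1.6, 1.2 → max 1.6
V regrets: 0.4, 0.2, 0.3 → max 0.4
VI regrets: 0.1, 0.0, 0.3 → max 0.3
Smallest max regret = 0.3 → VI.

VI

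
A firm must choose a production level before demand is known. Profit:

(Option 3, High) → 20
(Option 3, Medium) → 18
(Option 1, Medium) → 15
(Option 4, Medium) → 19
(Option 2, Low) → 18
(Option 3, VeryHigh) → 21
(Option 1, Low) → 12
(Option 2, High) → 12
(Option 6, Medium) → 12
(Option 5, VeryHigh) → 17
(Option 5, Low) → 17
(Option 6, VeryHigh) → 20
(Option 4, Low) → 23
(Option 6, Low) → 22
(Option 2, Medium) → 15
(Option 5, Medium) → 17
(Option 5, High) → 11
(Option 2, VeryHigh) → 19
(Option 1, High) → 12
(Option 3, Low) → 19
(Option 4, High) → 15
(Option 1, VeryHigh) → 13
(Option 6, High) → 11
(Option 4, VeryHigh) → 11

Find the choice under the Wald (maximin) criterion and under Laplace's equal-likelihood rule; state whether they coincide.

Row minima: Option 1=12, Option 2=12, Option 3=18, Option 4=11, Option 5=11, Option 6=11
Best worst-case = 18 → Option 3.
Row averages: Option 1=13, Option 2=16, Option 3=19.5, Option 4=17, Option 5=15.5, Option 6=16.25
Highest average = 19.5 → Option 3.

maximin → Option 3; laplace → Option 3 (agree)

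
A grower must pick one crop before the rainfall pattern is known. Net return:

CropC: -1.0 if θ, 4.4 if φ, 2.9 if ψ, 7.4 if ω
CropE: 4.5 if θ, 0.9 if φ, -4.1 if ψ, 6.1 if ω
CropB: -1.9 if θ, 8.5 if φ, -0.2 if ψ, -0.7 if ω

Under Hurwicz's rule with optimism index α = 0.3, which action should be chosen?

CropC

CropC: 0.3·7.4 + 0.7·(-1.0) = 1.52
CropE: 0.3·6.1 + 0.7·(-4.1) = -1.04
CropB: 0.3·8.5 + 0.7·(-1.9) = 1.22
Highest Hurwicz score = 1.52 → CropC.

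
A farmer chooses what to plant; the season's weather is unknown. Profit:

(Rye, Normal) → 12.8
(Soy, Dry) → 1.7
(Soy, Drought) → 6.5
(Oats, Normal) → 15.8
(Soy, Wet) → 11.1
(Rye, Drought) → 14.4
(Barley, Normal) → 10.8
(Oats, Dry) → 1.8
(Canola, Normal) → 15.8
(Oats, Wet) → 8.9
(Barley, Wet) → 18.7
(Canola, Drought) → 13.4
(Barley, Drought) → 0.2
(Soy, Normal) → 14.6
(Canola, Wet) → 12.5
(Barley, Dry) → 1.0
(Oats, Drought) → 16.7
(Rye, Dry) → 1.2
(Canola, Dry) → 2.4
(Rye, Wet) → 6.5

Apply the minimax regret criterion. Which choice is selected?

Column bests: Drought=16.7, Dry=2.4, Normal=15.8, Wet=18.7.
Canola regrets: 3.3, 0.0, 0.0, 6.2 → max 6.2
Barley regrets: 16.5, 1.4, 5.0, 0.0 → max 16.5
Rye regrets: 2.3, 1.2, 3.0, 12.2 → max 12.2
Oats regrets: 0.0, 0.6, 0.0, 9.8 → max 9.8
Soy regrets: 10.2, 0.7, 1.2, 7.6 → max 10.2
Smallest max regret = 6.2 → Canola.

Canola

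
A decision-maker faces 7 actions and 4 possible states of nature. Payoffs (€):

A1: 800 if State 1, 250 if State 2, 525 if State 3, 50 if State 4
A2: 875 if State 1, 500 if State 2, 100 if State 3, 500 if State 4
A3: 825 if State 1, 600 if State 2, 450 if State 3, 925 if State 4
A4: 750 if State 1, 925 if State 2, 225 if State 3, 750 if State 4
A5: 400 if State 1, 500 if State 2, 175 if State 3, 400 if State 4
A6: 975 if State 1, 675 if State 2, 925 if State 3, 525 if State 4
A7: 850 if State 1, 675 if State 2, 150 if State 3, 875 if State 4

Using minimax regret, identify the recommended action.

A6

Column bests: State 1=975, State 2=925, State 3=925, State 4=925.
A1 regrets: 175, 675, 400, 875 → max 875
A2 regrets: 100, 425, 825, 425 → max 825
A3 regrets: 150, 325, 475, 0 → max 475
A4 regrets: 225, 0, 700, 175 → max 700
A5 regrets: 575, 425, 750, 525 → max 750
A6 regrets: 0, 250, 0, 400 → max 400
A7 regrets: 125, 250, 775, 50 → max 775
Smallest max regret = 400 → A6.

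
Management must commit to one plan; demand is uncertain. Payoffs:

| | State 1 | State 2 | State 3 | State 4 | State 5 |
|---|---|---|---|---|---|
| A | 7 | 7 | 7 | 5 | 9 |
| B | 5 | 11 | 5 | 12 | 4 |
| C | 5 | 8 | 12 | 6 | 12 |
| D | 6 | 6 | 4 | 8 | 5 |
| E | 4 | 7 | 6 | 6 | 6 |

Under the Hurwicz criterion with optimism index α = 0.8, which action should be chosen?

A: 0.8·9 + 0.2·5 = 8.2
B: 0.8·12 + 0.2·4 = 10.4
C: 0.8·12 + 0.2·5 = 10.6
D: 0.8·8 + 0.2·4 = 7.2
E: 0.8·7 + 0.2·4 = 6.4
Highest Hurwicz score = 10.6 → C.

C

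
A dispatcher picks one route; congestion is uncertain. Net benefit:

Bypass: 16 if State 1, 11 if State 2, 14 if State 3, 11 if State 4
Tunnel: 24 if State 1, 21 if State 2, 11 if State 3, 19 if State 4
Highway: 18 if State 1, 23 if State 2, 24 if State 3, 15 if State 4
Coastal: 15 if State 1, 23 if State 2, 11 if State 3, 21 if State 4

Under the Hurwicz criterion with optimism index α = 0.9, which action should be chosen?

Highway

Bypass: 0.9·16 + 0.1·11 = 15.5
Tunnel: 0.9·24 + 0.1·11 = 22.7
Highway: 0.9·24 + 0.1·15 = 23.1
Coastal: 0.9·23 + 0.1·11 = 21.8
Highest Hurwicz score = 23.1 → Highway.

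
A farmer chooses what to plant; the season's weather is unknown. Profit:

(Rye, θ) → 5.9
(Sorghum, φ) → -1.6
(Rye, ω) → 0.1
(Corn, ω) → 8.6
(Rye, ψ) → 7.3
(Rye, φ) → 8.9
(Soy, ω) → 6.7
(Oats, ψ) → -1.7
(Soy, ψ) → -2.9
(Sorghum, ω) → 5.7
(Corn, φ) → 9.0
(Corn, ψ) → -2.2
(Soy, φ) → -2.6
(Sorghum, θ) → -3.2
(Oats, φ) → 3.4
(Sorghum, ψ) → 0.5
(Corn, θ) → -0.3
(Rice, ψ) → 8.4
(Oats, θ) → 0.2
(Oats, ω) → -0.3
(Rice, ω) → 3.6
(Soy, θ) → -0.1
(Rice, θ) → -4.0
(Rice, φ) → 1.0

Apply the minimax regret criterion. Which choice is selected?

Column bests: θ=5.9, φ=9.0, ψ=8.4, ω=8.6.
Soy regrets: 6.0, 11.6, 11.3, 1.9 → max 11.6
Sorghum regrets: 9.1, 10.6, 7.9, 2.9 → max 10.6
Rice regrets: 9.9, 8.0, 0.0, 5.0 → max 9.9
Corn regrets: 6.2, 0.0, 10.6, 0.0 → max 10.6
Oats regrets: 5.7, 5.6, 10.1, 8.9 → max 10.1
Rye regrets: 0.0, 0.1, 1.1, 8.5 → max 8.5
Smallest max regret = 8.5 → Rye.

Rye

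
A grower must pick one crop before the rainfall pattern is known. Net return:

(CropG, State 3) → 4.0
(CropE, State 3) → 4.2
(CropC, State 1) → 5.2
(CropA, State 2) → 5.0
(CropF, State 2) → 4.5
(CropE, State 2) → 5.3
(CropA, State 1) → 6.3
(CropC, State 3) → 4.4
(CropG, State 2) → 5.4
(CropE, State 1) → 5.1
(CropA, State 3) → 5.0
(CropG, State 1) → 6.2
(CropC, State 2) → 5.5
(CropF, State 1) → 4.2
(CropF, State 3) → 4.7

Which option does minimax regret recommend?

CropA

Column bests: State 1=6.3, State 2=5.5, State 3=5.0.
CropA regrets: 0.0, 0.5, 0.0 → max 0.5
CropE regrets: 1.2, 0.2, 0.8 → max 1.2
CropG regrets: 0.1, 0.1, 1.0 → max 1.0
CropF regrets: 2.1, 1.0, 0.3 → max 2.1
CropC regrets: 1.1, 0.0, 0.6 → max 1.1
Smallest max regret = 0.5 → CropA.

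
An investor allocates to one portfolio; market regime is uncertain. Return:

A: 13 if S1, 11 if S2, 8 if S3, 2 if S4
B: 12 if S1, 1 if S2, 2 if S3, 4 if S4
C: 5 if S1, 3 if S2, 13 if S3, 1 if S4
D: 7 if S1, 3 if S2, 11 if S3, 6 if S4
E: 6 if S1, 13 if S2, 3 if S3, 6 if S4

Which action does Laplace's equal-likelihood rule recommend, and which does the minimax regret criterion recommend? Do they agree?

Row averages: A=8.5, B=4.75, C=5.5, D=6.75, E=7
Highest average = 8.5 → A.
Column bests: S1=13, S2=13, S3=13, S4=6.
A regrets: 0, 2, 5, 4 → max 5
B regrets: 1, 12, 11, 2 → max 12
C regrets: 8, 10, 0, 5 → max 10
D regrets: 6, 10, 2, 0 → max 10
E regrets: 7, 0, 10, 0 → max 10
Smallest max regret = 5 → A.

laplace → A; minimax regret → A (agree)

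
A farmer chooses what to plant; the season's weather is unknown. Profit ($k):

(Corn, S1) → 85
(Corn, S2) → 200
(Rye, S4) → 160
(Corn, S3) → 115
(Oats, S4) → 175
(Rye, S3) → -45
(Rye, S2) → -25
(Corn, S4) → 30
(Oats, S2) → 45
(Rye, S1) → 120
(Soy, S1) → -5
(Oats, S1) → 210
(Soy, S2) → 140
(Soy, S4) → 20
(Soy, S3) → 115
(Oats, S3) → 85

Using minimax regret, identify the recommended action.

Column bests: S1=210, S2=200, S3=115, S4=175.
Soy regrets: 215, 60, 0, 155 → max 215
Rye regrets: 90, 225, 160, 15 → max 225
Oats regrets: 0, 155, 30, 0 → max 155
Corn regrets: 125, 0, 0, 145 → max 145
Smallest max regret = 145 → Corn.

Corn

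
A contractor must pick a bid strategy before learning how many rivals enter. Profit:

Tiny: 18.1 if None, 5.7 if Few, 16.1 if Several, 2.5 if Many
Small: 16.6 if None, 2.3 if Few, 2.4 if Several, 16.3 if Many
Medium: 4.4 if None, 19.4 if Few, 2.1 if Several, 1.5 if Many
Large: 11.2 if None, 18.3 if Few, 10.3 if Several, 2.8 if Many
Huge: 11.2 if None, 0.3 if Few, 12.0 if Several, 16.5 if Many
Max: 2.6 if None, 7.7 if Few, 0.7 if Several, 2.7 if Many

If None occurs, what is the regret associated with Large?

Best payoff under None is 18.1.
Regret = 18.1 − 11.2 = 6.9.

6.9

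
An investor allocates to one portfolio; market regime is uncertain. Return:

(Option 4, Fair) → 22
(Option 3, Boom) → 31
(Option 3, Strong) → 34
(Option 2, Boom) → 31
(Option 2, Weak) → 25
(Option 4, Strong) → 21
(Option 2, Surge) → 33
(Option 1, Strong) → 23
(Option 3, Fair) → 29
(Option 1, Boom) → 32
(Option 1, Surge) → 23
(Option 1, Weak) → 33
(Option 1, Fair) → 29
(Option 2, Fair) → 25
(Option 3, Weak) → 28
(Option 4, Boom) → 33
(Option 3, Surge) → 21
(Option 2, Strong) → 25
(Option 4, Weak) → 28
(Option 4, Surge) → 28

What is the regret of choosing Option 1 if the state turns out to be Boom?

Best payoff under Boom is 33.
Regret = 33 − 32 = 1.

1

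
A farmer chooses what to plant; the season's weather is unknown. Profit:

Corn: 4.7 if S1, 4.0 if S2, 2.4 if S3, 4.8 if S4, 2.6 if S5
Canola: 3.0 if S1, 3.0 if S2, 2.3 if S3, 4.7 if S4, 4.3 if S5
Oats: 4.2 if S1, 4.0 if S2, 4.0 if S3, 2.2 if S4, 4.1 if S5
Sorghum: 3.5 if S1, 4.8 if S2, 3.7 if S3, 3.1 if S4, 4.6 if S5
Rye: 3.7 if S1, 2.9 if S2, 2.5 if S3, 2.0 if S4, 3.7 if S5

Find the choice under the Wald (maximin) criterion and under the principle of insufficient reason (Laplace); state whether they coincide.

maximin → Sorghum; laplace → Sorghum (agree)

Row minima: Corn=2.4, Canola=2.3, Oats=2.2, Sorghum=3.1, Rye=2.0
Best worst-case = 3.1 → Sorghum.
Row averages: Corn=3.7, Canola=3.46, Oats=3.7, Sorghum=3.94, Rye=2.96
Highest average = 3.94 → Sorghum.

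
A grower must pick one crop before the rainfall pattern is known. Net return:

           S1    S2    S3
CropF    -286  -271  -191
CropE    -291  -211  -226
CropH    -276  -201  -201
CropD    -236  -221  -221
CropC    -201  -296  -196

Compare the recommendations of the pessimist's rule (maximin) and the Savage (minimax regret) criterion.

maximin → CropD; minimax regret → CropD (agree)

Row minima: CropF=-286, CropE=-291, CropH=-276, CropD=-236, CropC=-296
Best worst-case = -236 → CropD.
Column bests: S1=-201, S2=-201, S3=-191.
CropF regrets: 85, 70, 0 → max 85
CropE regrets: 90, 10, 35 → max 90
CropH regrets: 75, 0, 10 → max 75
CropD regrets: 35, 20, 30 → max 35
CropC regrets: 0, 95, 5 → max 95
Smallest max regret = 35 → CropD.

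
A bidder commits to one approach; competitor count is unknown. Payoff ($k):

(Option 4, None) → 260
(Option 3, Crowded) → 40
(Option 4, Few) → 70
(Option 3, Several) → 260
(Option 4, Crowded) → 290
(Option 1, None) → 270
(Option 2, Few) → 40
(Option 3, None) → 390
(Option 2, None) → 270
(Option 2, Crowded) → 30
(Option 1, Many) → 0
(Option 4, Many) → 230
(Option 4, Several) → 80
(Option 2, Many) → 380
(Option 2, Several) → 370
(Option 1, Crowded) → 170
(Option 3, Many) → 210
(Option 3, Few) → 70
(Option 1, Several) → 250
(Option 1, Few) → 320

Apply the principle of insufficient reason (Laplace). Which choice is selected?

Option 2

Row averages: Option 1=202, Option 2=218, Option 3=194, Option 4=186
Highest average = 218 → Option 2.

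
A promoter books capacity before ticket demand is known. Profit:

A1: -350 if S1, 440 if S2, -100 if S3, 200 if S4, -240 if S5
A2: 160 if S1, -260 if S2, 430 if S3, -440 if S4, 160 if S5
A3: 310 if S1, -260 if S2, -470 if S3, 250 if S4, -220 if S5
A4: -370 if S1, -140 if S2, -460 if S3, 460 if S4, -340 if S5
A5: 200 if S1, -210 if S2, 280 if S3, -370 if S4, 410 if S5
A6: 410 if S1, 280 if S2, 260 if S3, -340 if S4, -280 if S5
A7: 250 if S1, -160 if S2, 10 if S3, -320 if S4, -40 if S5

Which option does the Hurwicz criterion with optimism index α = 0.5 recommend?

A1: 0.5·440 + 0.5·(-350) = 45
A2: 0.5·430 + 0.5·(-440) = -5
A3: 0.5·310 + 0.5·(-470) = -80
A4: 0.5·460 + 0.5·(-460) = 0
A5: 0.5·410 + 0.5·(-370) = 20
A6: 0.5·410 + 0.5·(-340) = 35
A7: 0.5·250 + 0.5·(-320) = -35
Highest Hurwicz score = 45 → A1.

A1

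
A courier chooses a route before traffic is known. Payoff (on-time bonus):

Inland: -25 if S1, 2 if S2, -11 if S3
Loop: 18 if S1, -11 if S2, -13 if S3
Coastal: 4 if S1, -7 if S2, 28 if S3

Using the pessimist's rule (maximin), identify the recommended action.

Coastal

Row minima: Inland=-25, Loop=-13, Coastal=-7
Best worst-case = -7 → Coastal.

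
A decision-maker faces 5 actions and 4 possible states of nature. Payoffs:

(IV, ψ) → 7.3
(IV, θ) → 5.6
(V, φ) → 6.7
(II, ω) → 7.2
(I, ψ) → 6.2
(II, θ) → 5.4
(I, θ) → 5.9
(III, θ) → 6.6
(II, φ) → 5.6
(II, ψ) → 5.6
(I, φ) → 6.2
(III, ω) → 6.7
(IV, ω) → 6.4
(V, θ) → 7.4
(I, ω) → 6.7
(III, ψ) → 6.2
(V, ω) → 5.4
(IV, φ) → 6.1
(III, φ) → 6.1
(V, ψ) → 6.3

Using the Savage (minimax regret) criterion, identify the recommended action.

III

Column bests: θ=7.4, φ=6.7, ψ=7.3, ω=7.2.
I regrets: 1.5, 0.5, 1.1, 0.5 → max 1.5
II regrets: 2.0, 1.1, 1.7, 0.0 → max 2.0
III regrets: 0.8, 0.6, 1.1, 0.5 → max 1.1
IV regrets: 1.8, 0.6, 0.0, 0.8 → max 1.8
V regrets: 0.0, 0.0, 1.0, 1.8 → max 1.8
Smallest max regret = 1.1 → III.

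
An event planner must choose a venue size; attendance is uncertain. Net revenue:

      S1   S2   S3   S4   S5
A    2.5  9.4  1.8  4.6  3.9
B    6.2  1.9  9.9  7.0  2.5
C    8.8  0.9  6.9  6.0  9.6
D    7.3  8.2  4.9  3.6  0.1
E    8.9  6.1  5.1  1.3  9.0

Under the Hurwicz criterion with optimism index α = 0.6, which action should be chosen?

B

A: 0.6·9.4 + 0.4·1.8 = 6.36
B: 0.6·9.9 + 0.4·1.9 = 6.7
C: 0.6·9.6 + 0.4·0.9 = 6.12
D: 0.6·8.2 + 0.4·0.1 = 4.96
E: 0.6·9.0 + 0.4·1.3 = 5.92
Highest Hurwicz score = 6.7 → B.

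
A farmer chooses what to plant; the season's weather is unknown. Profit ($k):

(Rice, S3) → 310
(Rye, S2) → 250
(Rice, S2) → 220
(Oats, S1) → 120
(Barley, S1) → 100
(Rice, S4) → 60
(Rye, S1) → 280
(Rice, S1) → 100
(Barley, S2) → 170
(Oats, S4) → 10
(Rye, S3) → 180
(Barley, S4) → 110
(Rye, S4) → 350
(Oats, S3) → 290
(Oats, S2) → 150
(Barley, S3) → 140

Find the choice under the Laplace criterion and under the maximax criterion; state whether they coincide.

Row averages: Oats=142.5, Rice=172.5, Barley=130, Rye=265
Highest average = 265 → Rye.
Row maxima: Oats=290, Rice=310, Barley=170, Rye=350
Best best-case = 350 → Rye.

laplace → Rye; maximax → Rye (agree)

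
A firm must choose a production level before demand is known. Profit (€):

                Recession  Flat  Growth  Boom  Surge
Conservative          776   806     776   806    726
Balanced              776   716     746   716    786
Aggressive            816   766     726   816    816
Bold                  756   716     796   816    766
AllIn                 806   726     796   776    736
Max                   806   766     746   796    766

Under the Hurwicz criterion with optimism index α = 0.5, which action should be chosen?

Max

Conservative: 0.5·806 + 0.5·726 = 766
Balanced: 0.5·786 + 0.5·716 = 751
Aggressive: 0.5·816 + 0.5·726 = 771
Bold: 0.5·816 + 0.5·716 = 766
AllIn: 0.5·806 + 0.5·726 = 766
Max: 0.5·806 + 0.5·746 = 776
Highest Hurwicz score = 776 → Max.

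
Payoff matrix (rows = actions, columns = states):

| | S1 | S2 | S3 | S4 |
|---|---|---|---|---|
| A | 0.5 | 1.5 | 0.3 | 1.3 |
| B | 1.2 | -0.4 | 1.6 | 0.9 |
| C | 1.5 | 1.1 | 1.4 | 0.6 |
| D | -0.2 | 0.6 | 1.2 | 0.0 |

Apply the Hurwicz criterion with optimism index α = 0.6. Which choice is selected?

A: 0.6·1.5 + 0.4·0.3 = 1.02
B: 0.6·1.6 + 0.4·(-0.4) = 0.8
C: 0.6·1.5 + 0.4·0.6 = 1.14
D: 0.6·1.2 + 0.4·(-0.2) = 0.64
Highest Hurwicz score = 1.14 → C.

C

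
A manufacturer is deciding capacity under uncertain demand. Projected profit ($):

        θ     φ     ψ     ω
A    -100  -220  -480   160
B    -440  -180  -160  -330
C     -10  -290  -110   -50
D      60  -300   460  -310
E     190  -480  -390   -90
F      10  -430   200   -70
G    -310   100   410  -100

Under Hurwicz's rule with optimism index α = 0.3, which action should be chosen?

A: 0.3·160 + 0.7·(-480) = -288
B: 0.3·(-160) + 0.7·(-440) = -356
C: 0.3·(-10) + 0.7·(-290) = -206
D: 0.3·460 + 0.7·(-310) = -79
E: 0.3·190 + 0.7·(-480) = -279
F: 0.3·200 + 0.7·(-430) = -241
G: 0.3·410 + 0.7·(-310) = -94
Highest Hurwicz score = -79 → D.

D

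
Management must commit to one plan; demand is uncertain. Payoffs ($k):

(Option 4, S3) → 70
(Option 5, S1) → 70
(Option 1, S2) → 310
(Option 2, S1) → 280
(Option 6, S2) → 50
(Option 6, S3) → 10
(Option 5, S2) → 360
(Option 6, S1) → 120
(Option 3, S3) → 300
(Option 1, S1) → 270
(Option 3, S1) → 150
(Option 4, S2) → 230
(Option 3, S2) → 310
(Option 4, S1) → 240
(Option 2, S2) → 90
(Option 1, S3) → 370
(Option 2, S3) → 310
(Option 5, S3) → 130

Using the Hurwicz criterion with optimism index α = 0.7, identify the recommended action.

Option 1

Option 1: 0.7·370 + 0.3·270 = 340
Option 2: 0.7·310 + 0.3·90 = 244
Option 3: 0.7·310 + 0.3·150 = 262
Option 4: 0.7·240 + 0.3·70 = 189
Option 5: 0.7·360 + 0.3·70 = 273
Option 6: 0.7·120 + 0.3·10 = 87
Highest Hurwicz score = 340 → Option 1.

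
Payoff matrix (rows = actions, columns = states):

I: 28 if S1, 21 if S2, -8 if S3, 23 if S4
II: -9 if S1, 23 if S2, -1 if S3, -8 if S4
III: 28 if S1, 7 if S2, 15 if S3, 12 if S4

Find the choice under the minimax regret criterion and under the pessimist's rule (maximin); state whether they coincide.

minimax regret → III; maximin → III (agree)

Column bests: S1=28, S2=23, S3=15, S4=23.
I regrets: 0, 2, 23, 0 → max 23
II regrets: 37, 0, 16, 31 → max 37
III regrets: 0, 16, 0, 11 → max 16
Smallest max regret = 16 → III.
Row minima: I=-8, II=-9, III=7
Best worst-case = 7 → III.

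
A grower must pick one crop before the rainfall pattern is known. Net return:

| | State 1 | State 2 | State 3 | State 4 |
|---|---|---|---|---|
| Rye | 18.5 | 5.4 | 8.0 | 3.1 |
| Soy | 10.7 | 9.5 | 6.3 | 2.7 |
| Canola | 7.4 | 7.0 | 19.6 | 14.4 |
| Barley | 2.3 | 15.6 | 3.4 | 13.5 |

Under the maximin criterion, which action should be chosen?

Row minima: Rye=3.1, Soy=2.7, Canola=7.0, Barley=2.3
Best worst-case = 7.0 → Canola.

Canola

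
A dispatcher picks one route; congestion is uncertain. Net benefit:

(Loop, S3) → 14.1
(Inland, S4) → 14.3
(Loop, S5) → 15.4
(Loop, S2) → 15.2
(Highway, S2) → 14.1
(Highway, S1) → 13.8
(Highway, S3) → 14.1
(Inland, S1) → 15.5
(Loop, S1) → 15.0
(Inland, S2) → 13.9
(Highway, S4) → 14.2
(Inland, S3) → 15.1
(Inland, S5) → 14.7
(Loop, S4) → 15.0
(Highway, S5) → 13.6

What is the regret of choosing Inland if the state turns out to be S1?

Best payoff under S1 is 15.5.
Regret = 15.5 − 15.5 = 0.0.

0.0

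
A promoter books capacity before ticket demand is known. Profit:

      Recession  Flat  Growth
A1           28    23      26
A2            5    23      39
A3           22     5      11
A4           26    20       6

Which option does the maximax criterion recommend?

A2

Row maxima: A1=28, A2=39, A3=22, A4=26
Best best-case = 39 → A2.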